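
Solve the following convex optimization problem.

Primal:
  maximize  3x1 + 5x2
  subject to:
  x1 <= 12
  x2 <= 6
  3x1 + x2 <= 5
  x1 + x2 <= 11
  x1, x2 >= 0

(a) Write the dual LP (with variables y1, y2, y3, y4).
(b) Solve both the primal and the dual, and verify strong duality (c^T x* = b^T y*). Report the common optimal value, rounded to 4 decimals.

The standard primal-dual pair for 'max c^T x s.t. A x <= b, x >= 0' is:
  Dual:  min b^T y  s.t.  A^T y >= c,  y >= 0.

So the dual LP is:
  minimize  12y1 + 6y2 + 5y3 + 11y4
  subject to:
    y1 + 3y3 + y4 >= 3
    y2 + y3 + y4 >= 5
    y1, y2, y3, y4 >= 0

Solving the primal: x* = (0, 5).
  primal value c^T x* = 25.
Solving the dual: y* = (0, 0, 5, 0).
  dual value b^T y* = 25.
Strong duality: c^T x* = b^T y*. Confirmed.

25


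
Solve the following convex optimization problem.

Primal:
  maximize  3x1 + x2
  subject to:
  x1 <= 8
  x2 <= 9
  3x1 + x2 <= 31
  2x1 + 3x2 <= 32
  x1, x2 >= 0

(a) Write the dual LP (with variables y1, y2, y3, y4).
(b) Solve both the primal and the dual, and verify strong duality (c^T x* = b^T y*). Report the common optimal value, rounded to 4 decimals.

The standard primal-dual pair for 'max c^T x s.t. A x <= b, x >= 0' is:
  Dual:  min b^T y  s.t.  A^T y >= c,  y >= 0.

So the dual LP is:
  minimize  8y1 + 9y2 + 31y3 + 32y4
  subject to:
    y1 + 3y3 + 2y4 >= 3
    y2 + y3 + 3y4 >= 1
    y1, y2, y3, y4 >= 0

Solving the primal: x* = (8, 5.3333).
  primal value c^T x* = 29.3333.
Solving the dual: y* = (2.3333, 0, 0, 0.3333).
  dual value b^T y* = 29.3333.
Strong duality: c^T x* = b^T y*. Confirmed.

29.3333


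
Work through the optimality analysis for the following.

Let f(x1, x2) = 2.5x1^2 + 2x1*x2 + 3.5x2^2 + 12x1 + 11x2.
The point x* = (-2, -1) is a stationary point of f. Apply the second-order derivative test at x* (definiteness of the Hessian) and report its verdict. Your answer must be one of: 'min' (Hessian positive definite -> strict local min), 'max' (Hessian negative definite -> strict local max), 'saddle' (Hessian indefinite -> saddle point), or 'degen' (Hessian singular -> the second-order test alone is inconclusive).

Compute the Hessian H = grad^2 f:
  H = [[5, 2], [2, 7]]
Verify stationarity: grad f(x*) = H x* + g = (0, 0).
Eigenvalues of H: 3.7639, 8.2361.
Both eigenvalues > 0, so H is positive definite -> x* is a strict local min.

min


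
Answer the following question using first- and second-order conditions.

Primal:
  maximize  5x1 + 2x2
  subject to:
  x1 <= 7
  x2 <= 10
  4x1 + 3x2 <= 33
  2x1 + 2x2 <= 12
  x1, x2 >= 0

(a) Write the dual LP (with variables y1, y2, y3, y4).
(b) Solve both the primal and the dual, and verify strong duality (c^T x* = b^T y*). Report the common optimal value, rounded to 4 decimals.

The standard primal-dual pair for 'max c^T x s.t. A x <= b, x >= 0' is:
  Dual:  min b^T y  s.t.  A^T y >= c,  y >= 0.

So the dual LP is:
  minimize  7y1 + 10y2 + 33y3 + 12y4
  subject to:
    y1 + 4y3 + 2y4 >= 5
    y2 + 3y3 + 2y4 >= 2
    y1, y2, y3, y4 >= 0

Solving the primal: x* = (6, 0).
  primal value c^T x* = 30.
Solving the dual: y* = (0, 0, 0, 2.5).
  dual value b^T y* = 30.
Strong duality: c^T x* = b^T y*. Confirmed.

30


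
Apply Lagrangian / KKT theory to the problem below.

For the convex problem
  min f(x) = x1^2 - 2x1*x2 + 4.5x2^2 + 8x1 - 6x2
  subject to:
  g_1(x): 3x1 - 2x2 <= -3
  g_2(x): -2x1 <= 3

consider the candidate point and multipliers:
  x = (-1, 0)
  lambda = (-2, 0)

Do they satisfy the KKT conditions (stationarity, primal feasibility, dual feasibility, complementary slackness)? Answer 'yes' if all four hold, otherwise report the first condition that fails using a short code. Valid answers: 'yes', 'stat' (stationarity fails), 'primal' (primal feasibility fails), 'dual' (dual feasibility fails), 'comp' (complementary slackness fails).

Gradient of f: grad f(x) = Q x + c = (6, -4)
Constraint values g_i(x) = a_i^T x - b_i:
  g_1((-1, 0)) = 0
  g_2((-1, 0)) = -1
Stationarity residual: grad f(x) + sum_i lambda_i a_i = (0, 0)
  -> stationarity OK
Primal feasibility (all g_i <= 0): OK
Dual feasibility (all lambda_i >= 0): FAILS
Complementary slackness (lambda_i * g_i(x) = 0 for all i): OK

Verdict: the first failing condition is dual_feasibility -> dual.

dual


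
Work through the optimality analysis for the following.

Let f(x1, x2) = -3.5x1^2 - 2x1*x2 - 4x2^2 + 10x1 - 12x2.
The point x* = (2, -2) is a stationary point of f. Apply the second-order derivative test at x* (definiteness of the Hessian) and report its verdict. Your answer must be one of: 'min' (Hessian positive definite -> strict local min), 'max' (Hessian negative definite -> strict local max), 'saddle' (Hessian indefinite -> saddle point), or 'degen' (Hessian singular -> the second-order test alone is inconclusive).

Compute the Hessian H = grad^2 f:
  H = [[-7, -2], [-2, -8]]
Verify stationarity: grad f(x*) = H x* + g = (0, 0).
Eigenvalues of H: -9.5616, -5.4384.
Both eigenvalues < 0, so H is negative definite -> x* is a strict local max.

max


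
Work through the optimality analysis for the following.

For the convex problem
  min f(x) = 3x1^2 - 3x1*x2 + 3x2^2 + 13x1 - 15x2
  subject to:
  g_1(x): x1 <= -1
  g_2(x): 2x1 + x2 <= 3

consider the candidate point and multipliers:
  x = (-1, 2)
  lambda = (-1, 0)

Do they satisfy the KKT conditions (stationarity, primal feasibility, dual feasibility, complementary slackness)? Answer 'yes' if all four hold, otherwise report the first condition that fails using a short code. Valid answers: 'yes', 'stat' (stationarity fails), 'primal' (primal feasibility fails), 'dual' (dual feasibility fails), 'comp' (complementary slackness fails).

Gradient of f: grad f(x) = Q x + c = (1, 0)
Constraint values g_i(x) = a_i^T x - b_i:
  g_1((-1, 2)) = 0
  g_2((-1, 2)) = -3
Stationarity residual: grad f(x) + sum_i lambda_i a_i = (0, 0)
  -> stationarity OK
Primal feasibility (all g_i <= 0): OK
Dual feasibility (all lambda_i >= 0): FAILS
Complementary slackness (lambda_i * g_i(x) = 0 for all i): OK

Verdict: the first failing condition is dual_feasibility -> dual.

dual


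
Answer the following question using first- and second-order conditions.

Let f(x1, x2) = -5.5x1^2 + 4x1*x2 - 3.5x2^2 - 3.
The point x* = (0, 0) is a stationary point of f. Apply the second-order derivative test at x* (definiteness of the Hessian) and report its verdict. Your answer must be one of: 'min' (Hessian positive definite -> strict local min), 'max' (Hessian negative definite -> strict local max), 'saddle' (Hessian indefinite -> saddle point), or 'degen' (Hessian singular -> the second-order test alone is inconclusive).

Compute the Hessian H = grad^2 f:
  H = [[-11, 4], [4, -7]]
Verify stationarity: grad f(x*) = H x* + g = (0, 0).
Eigenvalues of H: -13.4721, -4.5279.
Both eigenvalues < 0, so H is negative definite -> x* is a strict local max.

max


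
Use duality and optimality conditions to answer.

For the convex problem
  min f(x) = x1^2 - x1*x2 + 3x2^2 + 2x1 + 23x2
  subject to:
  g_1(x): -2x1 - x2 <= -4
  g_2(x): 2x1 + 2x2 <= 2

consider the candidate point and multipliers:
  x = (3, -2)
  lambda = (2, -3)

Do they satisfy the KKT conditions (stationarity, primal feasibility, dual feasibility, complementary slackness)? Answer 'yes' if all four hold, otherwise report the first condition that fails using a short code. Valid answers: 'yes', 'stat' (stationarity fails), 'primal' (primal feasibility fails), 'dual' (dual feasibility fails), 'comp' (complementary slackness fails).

Gradient of f: grad f(x) = Q x + c = (10, 8)
Constraint values g_i(x) = a_i^T x - b_i:
  g_1((3, -2)) = 0
  g_2((3, -2)) = 0
Stationarity residual: grad f(x) + sum_i lambda_i a_i = (0, 0)
  -> stationarity OK
Primal feasibility (all g_i <= 0): OK
Dual feasibility (all lambda_i >= 0): FAILS
Complementary slackness (lambda_i * g_i(x) = 0 for all i): OK

Verdict: the first failing condition is dual_feasibility -> dual.

dual


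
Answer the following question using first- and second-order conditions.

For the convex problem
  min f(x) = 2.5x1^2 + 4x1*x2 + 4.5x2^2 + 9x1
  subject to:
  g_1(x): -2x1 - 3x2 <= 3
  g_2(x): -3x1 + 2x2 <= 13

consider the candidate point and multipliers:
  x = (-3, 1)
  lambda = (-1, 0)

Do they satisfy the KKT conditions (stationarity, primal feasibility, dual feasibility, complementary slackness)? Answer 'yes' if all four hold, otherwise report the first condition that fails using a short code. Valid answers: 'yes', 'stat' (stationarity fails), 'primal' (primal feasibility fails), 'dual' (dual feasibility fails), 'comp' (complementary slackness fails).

Gradient of f: grad f(x) = Q x + c = (-2, -3)
Constraint values g_i(x) = a_i^T x - b_i:
  g_1((-3, 1)) = 0
  g_2((-3, 1)) = -2
Stationarity residual: grad f(x) + sum_i lambda_i a_i = (0, 0)
  -> stationarity OK
Primal feasibility (all g_i <= 0): OK
Dual feasibility (all lambda_i >= 0): FAILS
Complementary slackness (lambda_i * g_i(x) = 0 for all i): OK

Verdict: the first failing condition is dual_feasibility -> dual.

dual


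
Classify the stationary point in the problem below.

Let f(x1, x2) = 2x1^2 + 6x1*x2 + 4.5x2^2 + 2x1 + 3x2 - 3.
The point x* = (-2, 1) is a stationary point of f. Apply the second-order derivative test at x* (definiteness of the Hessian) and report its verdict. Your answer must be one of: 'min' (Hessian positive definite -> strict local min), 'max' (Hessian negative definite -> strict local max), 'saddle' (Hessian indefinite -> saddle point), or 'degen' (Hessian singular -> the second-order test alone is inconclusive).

Compute the Hessian H = grad^2 f:
  H = [[4, 6], [6, 9]]
Verify stationarity: grad f(x*) = H x* + g = (0, 0).
Eigenvalues of H: 0, 13.
H has a zero eigenvalue (singular; positive semidefinite but not definite), so H is neither positive definite, negative definite, nor indefinite. The second-order test alone is inconclusive -> degen.
(Indeed, f is constant along the null direction of H through x*, so x* is not a strict local extremum.)

degen


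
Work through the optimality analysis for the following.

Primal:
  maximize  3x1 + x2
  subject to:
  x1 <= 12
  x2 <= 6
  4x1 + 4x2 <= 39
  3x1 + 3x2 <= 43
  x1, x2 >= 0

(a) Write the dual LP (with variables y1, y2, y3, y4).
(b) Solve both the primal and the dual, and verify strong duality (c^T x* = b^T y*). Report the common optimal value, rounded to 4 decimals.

The standard primal-dual pair for 'max c^T x s.t. A x <= b, x >= 0' is:
  Dual:  min b^T y  s.t.  A^T y >= c,  y >= 0.

So the dual LP is:
  minimize  12y1 + 6y2 + 39y3 + 43y4
  subject to:
    y1 + 4y3 + 3y4 >= 3
    y2 + 4y3 + 3y4 >= 1
    y1, y2, y3, y4 >= 0

Solving the primal: x* = (9.75, 0).
  primal value c^T x* = 29.25.
Solving the dual: y* = (0, 0, 0.75, 0).
  dual value b^T y* = 29.25.
Strong duality: c^T x* = b^T y*. Confirmed.

29.25


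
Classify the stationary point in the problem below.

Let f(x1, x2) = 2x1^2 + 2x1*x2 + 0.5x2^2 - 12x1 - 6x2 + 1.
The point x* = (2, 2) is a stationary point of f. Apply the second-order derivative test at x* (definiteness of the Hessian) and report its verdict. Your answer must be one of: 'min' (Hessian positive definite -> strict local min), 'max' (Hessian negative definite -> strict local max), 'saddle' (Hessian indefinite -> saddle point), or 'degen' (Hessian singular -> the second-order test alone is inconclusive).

Compute the Hessian H = grad^2 f:
  H = [[4, 2], [2, 1]]
Verify stationarity: grad f(x*) = H x* + g = (0, 0).
Eigenvalues of H: 0, 5.
H has a zero eigenvalue (singular; positive semidefinite but not definite), so H is neither positive definite, negative definite, nor indefinite. The second-order test alone is inconclusive -> degen.
(Indeed, f is constant along the null direction of H through x*, so x* is not a strict local extremum.)

degen


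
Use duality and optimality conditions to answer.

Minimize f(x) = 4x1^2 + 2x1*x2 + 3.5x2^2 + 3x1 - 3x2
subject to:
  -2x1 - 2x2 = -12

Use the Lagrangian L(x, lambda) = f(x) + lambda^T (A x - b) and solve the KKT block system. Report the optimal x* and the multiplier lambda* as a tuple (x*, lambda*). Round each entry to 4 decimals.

Form the Lagrangian:
  L(x, lambda) = (1/2) x^T Q x + c^T x + lambda^T (A x - b)
Stationarity (grad_x L = 0): Q x + c + A^T lambda = 0.
Primal feasibility: A x = b.

This gives the KKT block system:
  [ Q   A^T ] [ x     ]   [-c ]
  [ A    0  ] [ lambda ] = [ b ]

Solving the linear system:
  x*      = (2.1818, 3.8182)
  lambda* = (14.0455)
  f(x*)   = 81.8182

x* = (2.1818, 3.8182), lambda* = (14.0455)


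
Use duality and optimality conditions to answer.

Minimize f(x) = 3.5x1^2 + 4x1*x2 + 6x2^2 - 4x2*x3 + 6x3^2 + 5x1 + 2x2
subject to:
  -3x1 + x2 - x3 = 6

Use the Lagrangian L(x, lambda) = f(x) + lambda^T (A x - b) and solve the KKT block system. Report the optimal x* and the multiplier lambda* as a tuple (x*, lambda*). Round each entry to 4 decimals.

Form the Lagrangian:
  L(x, lambda) = (1/2) x^T Q x + c^T x + lambda^T (A x - b)
Stationarity (grad_x L = 0): Q x + c + A^T lambda = 0.
Primal feasibility: A x = b.

This gives the KKT block system:
  [ Q   A^T ] [ x     ]   [-c ]
  [ A    0  ] [ lambda ] = [ b ]

Solving the linear system:
  x*      = (-1.8167, 0.6042, 0.0542)
  lambda* = (-1.7667)
  f(x*)   = 1.3625

x* = (-1.8167, 0.6042, 0.0542), lambda* = (-1.7667)


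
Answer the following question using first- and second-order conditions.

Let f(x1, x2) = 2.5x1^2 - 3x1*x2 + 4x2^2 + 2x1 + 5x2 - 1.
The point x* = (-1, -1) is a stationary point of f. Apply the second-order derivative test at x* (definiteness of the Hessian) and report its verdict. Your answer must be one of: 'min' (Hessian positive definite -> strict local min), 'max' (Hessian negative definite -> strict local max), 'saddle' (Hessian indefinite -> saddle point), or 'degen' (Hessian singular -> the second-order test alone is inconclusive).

Compute the Hessian H = grad^2 f:
  H = [[5, -3], [-3, 8]]
Verify stationarity: grad f(x*) = H x* + g = (0, 0).
Eigenvalues of H: 3.1459, 9.8541.
Both eigenvalues > 0, so H is positive definite -> x* is a strict local min.

min


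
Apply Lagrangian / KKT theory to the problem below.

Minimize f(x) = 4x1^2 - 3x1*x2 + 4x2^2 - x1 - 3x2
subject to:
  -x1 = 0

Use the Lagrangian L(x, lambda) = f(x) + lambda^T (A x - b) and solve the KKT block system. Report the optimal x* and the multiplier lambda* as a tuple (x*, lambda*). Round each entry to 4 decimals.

Form the Lagrangian:
  L(x, lambda) = (1/2) x^T Q x + c^T x + lambda^T (A x - b)
Stationarity (grad_x L = 0): Q x + c + A^T lambda = 0.
Primal feasibility: A x = b.

This gives the KKT block system:
  [ Q   A^T ] [ x     ]   [-c ]
  [ A    0  ] [ lambda ] = [ b ]

Solving the linear system:
  x*      = (0, 0.375)
  lambda* = (-2.125)
  f(x*)   = -0.5625

x* = (0, 0.375), lambda* = (-2.125)


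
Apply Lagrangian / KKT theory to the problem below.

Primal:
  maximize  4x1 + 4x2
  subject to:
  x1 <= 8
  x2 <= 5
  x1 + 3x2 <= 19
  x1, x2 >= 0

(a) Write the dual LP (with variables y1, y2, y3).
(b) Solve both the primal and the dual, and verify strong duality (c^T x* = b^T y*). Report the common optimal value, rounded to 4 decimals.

The standard primal-dual pair for 'max c^T x s.t. A x <= b, x >= 0' is:
  Dual:  min b^T y  s.t.  A^T y >= c,  y >= 0.

So the dual LP is:
  minimize  8y1 + 5y2 + 19y3
  subject to:
    y1 + y3 >= 4
    y2 + 3y3 >= 4
    y1, y2, y3 >= 0

Solving the primal: x* = (8, 3.6667).
  primal value c^T x* = 46.6667.
Solving the dual: y* = (2.6667, 0, 1.3333).
  dual value b^T y* = 46.6667.
Strong duality: c^T x* = b^T y*. Confirmed.

46.6667


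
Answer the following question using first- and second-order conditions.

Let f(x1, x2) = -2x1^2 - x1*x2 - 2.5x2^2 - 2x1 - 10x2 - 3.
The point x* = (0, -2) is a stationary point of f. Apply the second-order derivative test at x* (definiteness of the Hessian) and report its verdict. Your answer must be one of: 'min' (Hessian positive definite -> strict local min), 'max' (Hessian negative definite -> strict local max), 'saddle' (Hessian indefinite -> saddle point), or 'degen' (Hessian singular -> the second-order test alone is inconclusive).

Compute the Hessian H = grad^2 f:
  H = [[-4, -1], [-1, -5]]
Verify stationarity: grad f(x*) = H x* + g = (0, 0).
Eigenvalues of H: -5.618, -3.382.
Both eigenvalues < 0, so H is negative definite -> x* is a strict local max.

max


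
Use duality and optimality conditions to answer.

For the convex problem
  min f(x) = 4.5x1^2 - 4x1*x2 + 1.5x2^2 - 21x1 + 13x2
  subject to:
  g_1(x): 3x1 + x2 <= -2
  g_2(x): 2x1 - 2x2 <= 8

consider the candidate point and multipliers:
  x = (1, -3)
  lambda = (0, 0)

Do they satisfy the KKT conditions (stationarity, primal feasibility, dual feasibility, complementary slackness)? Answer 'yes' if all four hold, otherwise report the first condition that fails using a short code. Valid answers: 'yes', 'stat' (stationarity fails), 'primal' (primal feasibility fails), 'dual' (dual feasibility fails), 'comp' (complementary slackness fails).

Gradient of f: grad f(x) = Q x + c = (0, 0)
Constraint values g_i(x) = a_i^T x - b_i:
  g_1((1, -3)) = 2
  g_2((1, -3)) = 0
Stationarity residual: grad f(x) + sum_i lambda_i a_i = (0, 0)
  -> stationarity OK
Primal feasibility (all g_i <= 0): FAILS
Dual feasibility (all lambda_i >= 0): OK
Complementary slackness (lambda_i * g_i(x) = 0 for all i): OK

Verdict: the first failing condition is primal_feasibility -> primal.

primal


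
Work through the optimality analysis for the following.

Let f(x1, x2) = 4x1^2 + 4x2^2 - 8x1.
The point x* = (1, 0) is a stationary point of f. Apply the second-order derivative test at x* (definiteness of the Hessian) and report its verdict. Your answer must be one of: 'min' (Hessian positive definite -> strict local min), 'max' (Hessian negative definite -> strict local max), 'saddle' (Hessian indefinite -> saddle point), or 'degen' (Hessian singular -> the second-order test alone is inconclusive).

Compute the Hessian H = grad^2 f:
  H = [[8, 0], [0, 8]]
Verify stationarity: grad f(x*) = H x* + g = (0, 0).
Eigenvalues of H: 8, 8.
Both eigenvalues > 0, so H is positive definite -> x* is a strict local min.

min


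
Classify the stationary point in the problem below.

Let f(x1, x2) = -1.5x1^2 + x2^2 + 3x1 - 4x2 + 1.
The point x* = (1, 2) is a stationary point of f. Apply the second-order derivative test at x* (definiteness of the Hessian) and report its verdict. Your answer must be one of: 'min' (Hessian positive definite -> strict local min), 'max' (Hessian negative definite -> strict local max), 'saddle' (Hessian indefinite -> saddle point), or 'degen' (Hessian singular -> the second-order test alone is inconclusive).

Compute the Hessian H = grad^2 f:
  H = [[-3, 0], [0, 2]]
Verify stationarity: grad f(x*) = H x* + g = (0, 0).
Eigenvalues of H: -3, 2.
Eigenvalues have mixed signs, so H is indefinite -> x* is a saddle point.

saddle


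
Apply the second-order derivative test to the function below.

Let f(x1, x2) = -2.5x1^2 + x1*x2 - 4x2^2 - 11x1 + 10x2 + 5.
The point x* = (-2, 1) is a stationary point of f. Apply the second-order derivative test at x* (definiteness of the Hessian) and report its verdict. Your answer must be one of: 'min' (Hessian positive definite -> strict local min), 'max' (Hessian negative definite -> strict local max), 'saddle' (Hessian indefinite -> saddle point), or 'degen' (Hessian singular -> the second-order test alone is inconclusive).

Compute the Hessian H = grad^2 f:
  H = [[-5, 1], [1, -8]]
Verify stationarity: grad f(x*) = H x* + g = (0, 0).
Eigenvalues of H: -8.3028, -4.6972.
Both eigenvalues < 0, so H is negative definite -> x* is a strict local max.

max


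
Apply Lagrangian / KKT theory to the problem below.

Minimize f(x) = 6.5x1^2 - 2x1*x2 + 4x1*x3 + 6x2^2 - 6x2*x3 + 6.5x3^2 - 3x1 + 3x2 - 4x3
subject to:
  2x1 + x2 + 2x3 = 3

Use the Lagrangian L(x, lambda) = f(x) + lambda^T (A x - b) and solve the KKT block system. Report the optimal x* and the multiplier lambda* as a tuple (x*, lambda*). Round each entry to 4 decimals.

Form the Lagrangian:
  L(x, lambda) = (1/2) x^T Q x + c^T x + lambda^T (A x - b)
Stationarity (grad_x L = 0): Q x + c + A^T lambda = 0.
Primal feasibility: A x = b.

This gives the KKT block system:
  [ Q   A^T ] [ x     ]   [-c ]
  [ A    0  ] [ lambda ] = [ b ]

Solving the linear system:
  x*      = (0.4795, 0.4553, 0.7929)
  lambda* = (-2.747)
  f(x*)   = 2.4984

x* = (0.4795, 0.4553, 0.7929), lambda* = (-2.747)


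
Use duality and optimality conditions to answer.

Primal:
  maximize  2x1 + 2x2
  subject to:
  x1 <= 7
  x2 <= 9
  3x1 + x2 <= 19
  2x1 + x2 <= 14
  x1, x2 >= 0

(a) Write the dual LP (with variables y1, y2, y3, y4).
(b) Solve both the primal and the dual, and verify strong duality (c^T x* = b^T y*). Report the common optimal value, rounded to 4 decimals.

The standard primal-dual pair for 'max c^T x s.t. A x <= b, x >= 0' is:
  Dual:  min b^T y  s.t.  A^T y >= c,  y >= 0.

So the dual LP is:
  minimize  7y1 + 9y2 + 19y3 + 14y4
  subject to:
    y1 + 3y3 + 2y4 >= 2
    y2 + y3 + y4 >= 2
    y1, y2, y3, y4 >= 0

Solving the primal: x* = (2.5, 9).
  primal value c^T x* = 23.
Solving the dual: y* = (0, 1, 0, 1).
  dual value b^T y* = 23.
Strong duality: c^T x* = b^T y*. Confirmed.

23


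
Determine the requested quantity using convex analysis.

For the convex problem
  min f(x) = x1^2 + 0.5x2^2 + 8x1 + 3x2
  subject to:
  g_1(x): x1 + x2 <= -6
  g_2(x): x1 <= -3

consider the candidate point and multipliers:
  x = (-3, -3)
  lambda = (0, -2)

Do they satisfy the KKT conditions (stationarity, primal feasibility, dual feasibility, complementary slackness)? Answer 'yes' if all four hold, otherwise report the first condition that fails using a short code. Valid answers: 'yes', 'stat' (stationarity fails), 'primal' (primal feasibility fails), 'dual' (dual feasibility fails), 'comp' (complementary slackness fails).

Gradient of f: grad f(x) = Q x + c = (2, 0)
Constraint values g_i(x) = a_i^T x - b_i:
  g_1((-3, -3)) = 0
  g_2((-3, -3)) = 0
Stationarity residual: grad f(x) + sum_i lambda_i a_i = (0, 0)
  -> stationarity OK
Primal feasibility (all g_i <= 0): OK
Dual feasibility (all lambda_i >= 0): FAILS
Complementary slackness (lambda_i * g_i(x) = 0 for all i): OK

Verdict: the first failing condition is dual_feasibility -> dual.

dual


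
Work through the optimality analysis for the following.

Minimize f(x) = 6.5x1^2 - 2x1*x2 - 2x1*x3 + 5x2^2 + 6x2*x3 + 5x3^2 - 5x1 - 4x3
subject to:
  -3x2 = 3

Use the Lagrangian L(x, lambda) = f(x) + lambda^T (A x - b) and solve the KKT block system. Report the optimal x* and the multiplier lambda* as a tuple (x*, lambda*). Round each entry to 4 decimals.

Form the Lagrangian:
  L(x, lambda) = (1/2) x^T Q x + c^T x + lambda^T (A x - b)
Stationarity (grad_x L = 0): Q x + c + A^T lambda = 0.
Primal feasibility: A x = b.

This gives the KKT block system:
  [ Q   A^T ] [ x     ]   [-c ]
  [ A    0  ] [ lambda ] = [ b ]

Solving the linear system:
  x*      = (0.3968, -1, 1.0794)
  lambda* = (-1.4392)
  f(x*)   = -0.9921

x* = (0.3968, -1, 1.0794), lambda* = (-1.4392)


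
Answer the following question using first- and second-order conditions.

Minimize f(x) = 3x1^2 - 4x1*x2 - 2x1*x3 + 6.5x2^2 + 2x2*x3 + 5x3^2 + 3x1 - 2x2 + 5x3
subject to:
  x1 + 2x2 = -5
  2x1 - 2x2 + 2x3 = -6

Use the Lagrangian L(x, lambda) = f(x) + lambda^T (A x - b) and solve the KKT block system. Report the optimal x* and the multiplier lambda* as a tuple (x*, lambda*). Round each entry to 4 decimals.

Form the Lagrangian:
  L(x, lambda) = (1/2) x^T Q x + c^T x + lambda^T (A x - b)
Stationarity (grad_x L = 0): Q x + c + A^T lambda = 0.
Primal feasibility: A x = b.

This gives the KKT block system:
  [ Q   A^T ] [ x     ]   [-c ]
  [ A    0  ] [ lambda ] = [ b ]

Solving the linear system:
  x*      = (-2.8883, -1.0559, -1.1676)
  lambda* = (4.7598, 1.5056)
  f(x*)   = 10.2207

x* = (-2.8883, -1.0559, -1.1676), lambda* = (4.7598, 1.5056)


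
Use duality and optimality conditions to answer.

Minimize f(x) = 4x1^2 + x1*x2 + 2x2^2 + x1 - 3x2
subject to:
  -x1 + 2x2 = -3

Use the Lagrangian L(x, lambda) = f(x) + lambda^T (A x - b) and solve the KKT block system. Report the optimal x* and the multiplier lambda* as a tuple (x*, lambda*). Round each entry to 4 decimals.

Form the Lagrangian:
  L(x, lambda) = (1/2) x^T Q x + c^T x + lambda^T (A x - b)
Stationarity (grad_x L = 0): Q x + c + A^T lambda = 0.
Primal feasibility: A x = b.

This gives the KKT block system:
  [ Q   A^T ] [ x     ]   [-c ]
  [ A    0  ] [ lambda ] = [ b ]

Solving the linear system:
  x*      = (0.5, -1.25)
  lambda* = (3.75)
  f(x*)   = 7.75

x* = (0.5, -1.25), lambda* = (3.75)


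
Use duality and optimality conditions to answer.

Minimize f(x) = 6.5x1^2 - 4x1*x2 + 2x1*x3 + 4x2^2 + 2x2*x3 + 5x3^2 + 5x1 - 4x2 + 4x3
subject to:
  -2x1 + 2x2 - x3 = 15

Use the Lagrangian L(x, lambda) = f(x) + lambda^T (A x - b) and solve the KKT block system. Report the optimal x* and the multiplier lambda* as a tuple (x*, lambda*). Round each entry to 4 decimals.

Form the Lagrangian:
  L(x, lambda) = (1/2) x^T Q x + c^T x + lambda^T (A x - b)
Stationarity (grad_x L = 0): Q x + c + A^T lambda = 0.
Primal feasibility: A x = b.

This gives the KKT block system:
  [ Q   A^T ] [ x     ]   [-c ]
  [ A    0  ] [ lambda ] = [ b ]

Solving the linear system:
  x*      = (-1.0411, 5.0034, -2.911)
  lambda* = (-17.1849)
  f(x*)   = 110.4555

x* = (-1.0411, 5.0034, -2.911), lambda* = (-17.1849)


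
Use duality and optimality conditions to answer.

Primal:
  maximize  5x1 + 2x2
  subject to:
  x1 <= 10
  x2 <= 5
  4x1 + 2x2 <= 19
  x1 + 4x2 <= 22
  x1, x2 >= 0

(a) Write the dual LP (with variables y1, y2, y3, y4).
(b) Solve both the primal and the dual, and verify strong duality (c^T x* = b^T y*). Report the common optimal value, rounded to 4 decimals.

The standard primal-dual pair for 'max c^T x s.t. A x <= b, x >= 0' is:
  Dual:  min b^T y  s.t.  A^T y >= c,  y >= 0.

So the dual LP is:
  minimize  10y1 + 5y2 + 19y3 + 22y4
  subject to:
    y1 + 4y3 + y4 >= 5
    y2 + 2y3 + 4y4 >= 2
    y1, y2, y3, y4 >= 0

Solving the primal: x* = (4.75, 0).
  primal value c^T x* = 23.75.
Solving the dual: y* = (0, 0, 1.25, 0).
  dual value b^T y* = 23.75.
Strong duality: c^T x* = b^T y*. Confirmed.

23.75


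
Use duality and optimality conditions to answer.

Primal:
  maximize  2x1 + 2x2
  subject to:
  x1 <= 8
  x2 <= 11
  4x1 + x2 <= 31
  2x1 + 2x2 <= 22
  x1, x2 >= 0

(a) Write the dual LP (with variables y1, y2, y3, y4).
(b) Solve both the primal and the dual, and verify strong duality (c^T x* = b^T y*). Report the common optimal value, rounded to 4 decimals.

The standard primal-dual pair for 'max c^T x s.t. A x <= b, x >= 0' is:
  Dual:  min b^T y  s.t.  A^T y >= c,  y >= 0.

So the dual LP is:
  minimize  8y1 + 11y2 + 31y3 + 22y4
  subject to:
    y1 + 4y3 + 2y4 >= 2
    y2 + y3 + 2y4 >= 2
    y1, y2, y3, y4 >= 0

Solving the primal: x* = (6.6667, 4.3333).
  primal value c^T x* = 22.
Solving the dual: y* = (0, 0, 0, 1).
  dual value b^T y* = 22.
Strong duality: c^T x* = b^T y*. Confirmed.

22


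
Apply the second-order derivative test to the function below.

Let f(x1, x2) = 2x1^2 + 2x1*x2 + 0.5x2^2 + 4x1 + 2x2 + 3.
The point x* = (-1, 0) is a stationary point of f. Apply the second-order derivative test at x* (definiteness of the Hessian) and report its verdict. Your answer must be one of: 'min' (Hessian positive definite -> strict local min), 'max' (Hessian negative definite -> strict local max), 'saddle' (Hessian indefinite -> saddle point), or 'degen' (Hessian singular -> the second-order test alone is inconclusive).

Compute the Hessian H = grad^2 f:
  H = [[4, 2], [2, 1]]
Verify stationarity: grad f(x*) = H x* + g = (0, 0).
Eigenvalues of H: 0, 5.
H has a zero eigenvalue (singular; positive semidefinite but not definite), so H is neither positive definite, negative definite, nor indefinite. The second-order test alone is inconclusive -> degen.
(Indeed, f is constant along the null direction of H through x*, so x* is not a strict local extremum.)

degen


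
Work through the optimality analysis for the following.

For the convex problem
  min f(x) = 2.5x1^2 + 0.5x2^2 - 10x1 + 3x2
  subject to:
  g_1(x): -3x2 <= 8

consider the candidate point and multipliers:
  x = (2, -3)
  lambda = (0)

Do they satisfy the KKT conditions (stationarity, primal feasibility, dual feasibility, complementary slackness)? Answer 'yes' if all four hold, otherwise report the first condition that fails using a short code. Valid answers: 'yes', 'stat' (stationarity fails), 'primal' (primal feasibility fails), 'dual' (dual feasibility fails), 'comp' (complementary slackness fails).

Gradient of f: grad f(x) = Q x + c = (0, 0)
Constraint values g_i(x) = a_i^T x - b_i:
  g_1((2, -3)) = 1
Stationarity residual: grad f(x) + sum_i lambda_i a_i = (0, 0)
  -> stationarity OK
Primal feasibility (all g_i <= 0): FAILS
Dual feasibility (all lambda_i >= 0): OK
Complementary slackness (lambda_i * g_i(x) = 0 for all i): OK

Verdict: the first failing condition is primal_feasibility -> primal.

primal


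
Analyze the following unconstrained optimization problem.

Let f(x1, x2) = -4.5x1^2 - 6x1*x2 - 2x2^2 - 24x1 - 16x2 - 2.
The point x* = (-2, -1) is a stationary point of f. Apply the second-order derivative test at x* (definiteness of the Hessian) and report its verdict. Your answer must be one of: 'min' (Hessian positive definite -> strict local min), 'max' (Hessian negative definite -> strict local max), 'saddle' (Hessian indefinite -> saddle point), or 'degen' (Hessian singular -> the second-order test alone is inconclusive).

Compute the Hessian H = grad^2 f:
  H = [[-9, -6], [-6, -4]]
Verify stationarity: grad f(x*) = H x* + g = (0, 0).
Eigenvalues of H: -13, 0.
H has a zero eigenvalue (singular; negative semidefinite but not definite), so H is neither positive definite, negative definite, nor indefinite. The second-order test alone is inconclusive -> degen.
(Indeed, f is constant along the null direction of H through x*, so x* is not a strict local extremum.)

degen


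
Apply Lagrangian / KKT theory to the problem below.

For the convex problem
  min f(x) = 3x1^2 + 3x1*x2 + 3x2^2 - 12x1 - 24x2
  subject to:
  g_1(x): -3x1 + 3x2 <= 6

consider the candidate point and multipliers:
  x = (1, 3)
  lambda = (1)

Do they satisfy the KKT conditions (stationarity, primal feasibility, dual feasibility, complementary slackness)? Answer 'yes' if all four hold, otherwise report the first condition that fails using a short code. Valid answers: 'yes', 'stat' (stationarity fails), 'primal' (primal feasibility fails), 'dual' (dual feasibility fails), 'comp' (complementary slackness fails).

Gradient of f: grad f(x) = Q x + c = (3, -3)
Constraint values g_i(x) = a_i^T x - b_i:
  g_1((1, 3)) = 0
Stationarity residual: grad f(x) + sum_i lambda_i a_i = (0, 0)
  -> stationarity OK
Primal feasibility (all g_i <= 0): OK
Dual feasibility (all lambda_i >= 0): OK
Complementary slackness (lambda_i * g_i(x) = 0 for all i): OK

Verdict: yes, KKT holds.

yes


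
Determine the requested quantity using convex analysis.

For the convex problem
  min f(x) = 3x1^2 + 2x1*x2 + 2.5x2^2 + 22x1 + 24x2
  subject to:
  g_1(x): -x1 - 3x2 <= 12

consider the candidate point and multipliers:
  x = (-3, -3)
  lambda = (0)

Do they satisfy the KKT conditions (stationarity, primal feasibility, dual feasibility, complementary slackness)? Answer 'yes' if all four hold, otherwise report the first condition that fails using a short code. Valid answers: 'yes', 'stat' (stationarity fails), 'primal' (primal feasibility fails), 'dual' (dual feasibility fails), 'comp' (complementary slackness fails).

Gradient of f: grad f(x) = Q x + c = (-2, 3)
Constraint values g_i(x) = a_i^T x - b_i:
  g_1((-3, -3)) = 0
Stationarity residual: grad f(x) + sum_i lambda_i a_i = (-2, 3)
  -> stationarity FAILS
Primal feasibility (all g_i <= 0): OK
Dual feasibility (all lambda_i >= 0): OK
Complementary slackness (lambda_i * g_i(x) = 0 for all i): OK

Verdict: the first failing condition is stationarity -> stat.

stat


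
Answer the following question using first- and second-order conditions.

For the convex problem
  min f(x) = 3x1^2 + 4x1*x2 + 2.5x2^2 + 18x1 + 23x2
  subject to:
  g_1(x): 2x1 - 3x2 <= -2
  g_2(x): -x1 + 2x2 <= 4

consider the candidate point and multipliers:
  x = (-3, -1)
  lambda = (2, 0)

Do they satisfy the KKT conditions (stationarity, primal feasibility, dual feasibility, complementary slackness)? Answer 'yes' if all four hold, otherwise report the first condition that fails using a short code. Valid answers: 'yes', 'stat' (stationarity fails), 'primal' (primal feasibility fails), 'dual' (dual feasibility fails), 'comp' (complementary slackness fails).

Gradient of f: grad f(x) = Q x + c = (-4, 6)
Constraint values g_i(x) = a_i^T x - b_i:
  g_1((-3, -1)) = -1
  g_2((-3, -1)) = -3
Stationarity residual: grad f(x) + sum_i lambda_i a_i = (0, 0)
  -> stationarity OK
Primal feasibility (all g_i <= 0): OK
Dual feasibility (all lambda_i >= 0): OK
Complementary slackness (lambda_i * g_i(x) = 0 for all i): FAILS

Verdict: the first failing condition is complementary_slackness -> comp.

comp


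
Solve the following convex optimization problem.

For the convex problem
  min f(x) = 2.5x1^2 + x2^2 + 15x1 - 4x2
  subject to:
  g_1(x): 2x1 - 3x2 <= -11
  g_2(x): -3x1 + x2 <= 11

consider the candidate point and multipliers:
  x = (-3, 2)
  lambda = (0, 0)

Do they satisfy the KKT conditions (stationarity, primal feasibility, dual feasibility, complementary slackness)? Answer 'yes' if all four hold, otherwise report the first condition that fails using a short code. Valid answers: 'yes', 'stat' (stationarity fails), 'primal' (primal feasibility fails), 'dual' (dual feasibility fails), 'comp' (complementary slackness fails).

Gradient of f: grad f(x) = Q x + c = (0, 0)
Constraint values g_i(x) = a_i^T x - b_i:
  g_1((-3, 2)) = -1
  g_2((-3, 2)) = 0
Stationarity residual: grad f(x) + sum_i lambda_i a_i = (0, 0)
  -> stationarity OK
Primal feasibility (all g_i <= 0): OK
Dual feasibility (all lambda_i >= 0): OK
Complementary slackness (lambda_i * g_i(x) = 0 for all i): OK

Verdict: yes, KKT holds.

yes


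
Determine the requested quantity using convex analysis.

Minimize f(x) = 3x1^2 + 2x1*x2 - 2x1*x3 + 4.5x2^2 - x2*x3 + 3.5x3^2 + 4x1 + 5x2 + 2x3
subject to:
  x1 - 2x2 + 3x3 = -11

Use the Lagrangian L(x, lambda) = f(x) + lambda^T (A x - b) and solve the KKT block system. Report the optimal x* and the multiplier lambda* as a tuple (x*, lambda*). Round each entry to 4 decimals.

Form the Lagrangian:
  L(x, lambda) = (1/2) x^T Q x + c^T x + lambda^T (A x - b)
Stationarity (grad_x L = 0): Q x + c + A^T lambda = 0.
Primal feasibility: A x = b.

This gives the KKT block system:
  [ Q   A^T ] [ x     ]   [-c ]
  [ A    0  ] [ lambda ] = [ b ]

Solving the linear system:
  x*      = (-2.3329, 0.5395, -2.5293)
  lambda* = (3.8597)
  f(x*)   = 15.382

x* = (-2.3329, 0.5395, -2.5293), lambda* = (3.8597)


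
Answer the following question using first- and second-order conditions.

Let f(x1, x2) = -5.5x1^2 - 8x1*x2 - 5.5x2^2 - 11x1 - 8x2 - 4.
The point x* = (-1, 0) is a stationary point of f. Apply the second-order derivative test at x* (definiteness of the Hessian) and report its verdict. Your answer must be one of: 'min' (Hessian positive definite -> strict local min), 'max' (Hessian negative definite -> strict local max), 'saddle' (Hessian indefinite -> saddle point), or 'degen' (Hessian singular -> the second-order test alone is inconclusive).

Compute the Hessian H = grad^2 f:
  H = [[-11, -8], [-8, -11]]
Verify stationarity: grad f(x*) = H x* + g = (0, 0).
Eigenvalues of H: -19, -3.
Both eigenvalues < 0, so H is negative definite -> x* is a strict local max.

max


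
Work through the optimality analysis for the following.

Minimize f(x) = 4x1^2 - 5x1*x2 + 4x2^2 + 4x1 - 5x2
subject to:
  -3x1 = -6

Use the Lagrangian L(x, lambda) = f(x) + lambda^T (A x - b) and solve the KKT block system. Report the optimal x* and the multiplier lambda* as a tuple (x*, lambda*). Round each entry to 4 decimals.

Form the Lagrangian:
  L(x, lambda) = (1/2) x^T Q x + c^T x + lambda^T (A x - b)
Stationarity (grad_x L = 0): Q x + c + A^T lambda = 0.
Primal feasibility: A x = b.

This gives the KKT block system:
  [ Q   A^T ] [ x     ]   [-c ]
  [ A    0  ] [ lambda ] = [ b ]

Solving the linear system:
  x*      = (2, 1.875)
  lambda* = (3.5417)
  f(x*)   = 9.9375

x* = (2, 1.875), lambda* = (3.5417)


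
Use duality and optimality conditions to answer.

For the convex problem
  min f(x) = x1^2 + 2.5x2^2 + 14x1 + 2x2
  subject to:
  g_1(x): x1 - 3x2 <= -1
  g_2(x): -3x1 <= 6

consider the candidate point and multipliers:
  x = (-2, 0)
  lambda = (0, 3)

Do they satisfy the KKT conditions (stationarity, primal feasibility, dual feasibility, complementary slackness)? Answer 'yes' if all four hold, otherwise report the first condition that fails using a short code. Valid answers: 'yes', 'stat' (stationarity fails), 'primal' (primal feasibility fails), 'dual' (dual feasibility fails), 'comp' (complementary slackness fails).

Gradient of f: grad f(x) = Q x + c = (10, 2)
Constraint values g_i(x) = a_i^T x - b_i:
  g_1((-2, 0)) = -1
  g_2((-2, 0)) = 0
Stationarity residual: grad f(x) + sum_i lambda_i a_i = (1, 2)
  -> stationarity FAILS
Primal feasibility (all g_i <= 0): OK
Dual feasibility (all lambda_i >= 0): OK
Complementary slackness (lambda_i * g_i(x) = 0 for all i): OK

Verdict: the first failing condition is stationarity -> stat.

stat


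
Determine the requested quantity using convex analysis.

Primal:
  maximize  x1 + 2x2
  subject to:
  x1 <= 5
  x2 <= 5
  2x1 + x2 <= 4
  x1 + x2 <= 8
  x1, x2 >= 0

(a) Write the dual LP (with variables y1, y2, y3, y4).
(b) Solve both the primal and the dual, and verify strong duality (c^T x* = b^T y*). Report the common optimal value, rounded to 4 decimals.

The standard primal-dual pair for 'max c^T x s.t. A x <= b, x >= 0' is:
  Dual:  min b^T y  s.t.  A^T y >= c,  y >= 0.

So the dual LP is:
  minimize  5y1 + 5y2 + 4y3 + 8y4
  subject to:
    y1 + 2y3 + y4 >= 1
    y2 + y3 + y4 >= 2
    y1, y2, y3, y4 >= 0

Solving the primal: x* = (0, 4).
  primal value c^T x* = 8.
Solving the dual: y* = (0, 0, 2, 0).
  dual value b^T y* = 8.
Strong duality: c^T x* = b^T y*. Confirmed.

8


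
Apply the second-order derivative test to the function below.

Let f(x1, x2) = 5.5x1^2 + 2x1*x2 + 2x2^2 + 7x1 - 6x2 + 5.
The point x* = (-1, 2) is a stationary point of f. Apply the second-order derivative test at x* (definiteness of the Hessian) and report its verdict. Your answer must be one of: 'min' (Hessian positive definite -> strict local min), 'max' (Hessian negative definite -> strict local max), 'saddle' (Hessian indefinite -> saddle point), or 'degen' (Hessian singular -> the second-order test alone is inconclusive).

Compute the Hessian H = grad^2 f:
  H = [[11, 2], [2, 4]]
Verify stationarity: grad f(x*) = H x* + g = (0, 0).
Eigenvalues of H: 3.4689, 11.5311.
Both eigenvalues > 0, so H is positive definite -> x* is a strict local min.

min


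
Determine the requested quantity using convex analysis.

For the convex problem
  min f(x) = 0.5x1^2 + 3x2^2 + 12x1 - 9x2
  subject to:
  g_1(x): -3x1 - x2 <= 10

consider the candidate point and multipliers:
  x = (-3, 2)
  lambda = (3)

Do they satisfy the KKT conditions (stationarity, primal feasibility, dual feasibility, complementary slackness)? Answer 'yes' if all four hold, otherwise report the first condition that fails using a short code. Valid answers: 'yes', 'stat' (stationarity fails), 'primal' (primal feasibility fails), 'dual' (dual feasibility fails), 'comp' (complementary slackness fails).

Gradient of f: grad f(x) = Q x + c = (9, 3)
Constraint values g_i(x) = a_i^T x - b_i:
  g_1((-3, 2)) = -3
Stationarity residual: grad f(x) + sum_i lambda_i a_i = (0, 0)
  -> stationarity OK
Primal feasibility (all g_i <= 0): OK
Dual feasibility (all lambda_i >= 0): OK
Complementary slackness (lambda_i * g_i(x) = 0 for all i): FAILS

Verdict: the first failing condition is complementary_slackness -> comp.

comp


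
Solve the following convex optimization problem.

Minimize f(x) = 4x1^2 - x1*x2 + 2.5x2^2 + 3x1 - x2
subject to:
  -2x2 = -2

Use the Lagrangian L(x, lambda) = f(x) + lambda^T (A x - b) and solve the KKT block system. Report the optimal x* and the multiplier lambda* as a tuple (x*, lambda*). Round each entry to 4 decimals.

Form the Lagrangian:
  L(x, lambda) = (1/2) x^T Q x + c^T x + lambda^T (A x - b)
Stationarity (grad_x L = 0): Q x + c + A^T lambda = 0.
Primal feasibility: A x = b.

This gives the KKT block system:
  [ Q   A^T ] [ x     ]   [-c ]
  [ A    0  ] [ lambda ] = [ b ]

Solving the linear system:
  x*      = (-0.25, 1)
  lambda* = (2.125)
  f(x*)   = 1.25

x* = (-0.25, 1), lambda* = (2.125)
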